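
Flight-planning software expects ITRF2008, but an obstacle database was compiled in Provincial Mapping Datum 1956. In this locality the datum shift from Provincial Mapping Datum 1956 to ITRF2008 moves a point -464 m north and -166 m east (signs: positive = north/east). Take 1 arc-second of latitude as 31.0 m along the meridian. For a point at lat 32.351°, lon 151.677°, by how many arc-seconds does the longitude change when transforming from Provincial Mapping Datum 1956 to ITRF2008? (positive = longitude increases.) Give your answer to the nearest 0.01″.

Δλ = -6.34″

At latitude 32.351°, cos φ = 0.844786.
1″ of longitude at this latitude = 31.00 × cos φ = 26.1884 m, so Δλ = -166.0 / 26.1884 = -6.339″.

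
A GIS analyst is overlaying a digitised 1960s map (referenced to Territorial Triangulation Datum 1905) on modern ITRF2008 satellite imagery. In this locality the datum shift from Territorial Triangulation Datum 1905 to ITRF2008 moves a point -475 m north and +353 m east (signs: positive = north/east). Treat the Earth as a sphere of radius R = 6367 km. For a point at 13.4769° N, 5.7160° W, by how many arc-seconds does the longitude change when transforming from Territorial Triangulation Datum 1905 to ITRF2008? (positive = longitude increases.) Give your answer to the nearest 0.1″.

Δλ = 11.8″

At latitude 13.4769°, cos φ = 0.972464.
One radian of longitude at latitude φ spans R cos φ, so Δλ = ΔE / (R cos φ) = 353.0 / (6367000 × 0.972464) = 5.7012e-05 rad = 11.760″.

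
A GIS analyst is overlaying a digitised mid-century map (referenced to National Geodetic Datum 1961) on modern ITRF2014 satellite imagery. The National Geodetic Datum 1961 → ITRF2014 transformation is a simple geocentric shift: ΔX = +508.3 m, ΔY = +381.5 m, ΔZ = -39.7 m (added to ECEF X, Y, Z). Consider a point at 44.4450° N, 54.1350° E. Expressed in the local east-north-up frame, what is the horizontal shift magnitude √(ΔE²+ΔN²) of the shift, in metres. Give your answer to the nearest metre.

The local east axis at (φ, λ) is (−sin λ, cos λ, 0), so ΔE = −sin(54.1350°)·508.3 + cos(54.1350°)·381.5 = -188.41 m.
The local north axis is (−sin φ cos λ, −sin φ sin λ, cos φ), giving ΔN = -208.528 − 216.487 − 28.343 = -453.36 m.
Horizontal magnitude = √(ΔE² + ΔN²) = √((-188.41)² + (-453.36)²) = 490.95 m.

491 m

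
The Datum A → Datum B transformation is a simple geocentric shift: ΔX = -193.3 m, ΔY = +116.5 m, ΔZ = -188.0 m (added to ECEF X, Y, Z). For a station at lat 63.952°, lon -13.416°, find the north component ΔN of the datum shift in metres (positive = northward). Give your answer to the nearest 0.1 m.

At φ = 63.952°, λ = -13.416°: sin φ = 0.898426, cos φ = 0.439124, sin λ = -0.232020, cos λ = 0.972711.
ΔN = −sin φ cos λ·ΔX − sin φ sin λ·ΔY + cos φ·ΔZ = −(0.898426)(0.972711)(-193.3) − (0.898426)(-0.232020)(116.5) + (0.439124)(-188.0) = 110.66 m.

ΔN = 110.7 m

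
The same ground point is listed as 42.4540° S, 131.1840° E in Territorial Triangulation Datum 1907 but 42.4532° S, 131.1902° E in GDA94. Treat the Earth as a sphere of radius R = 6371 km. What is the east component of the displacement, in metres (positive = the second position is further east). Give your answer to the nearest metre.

Δφ = -42.4532° − -42.4540° = +0.0008°; Δλ = 131.1902° − 131.1840° = +0.0062°.
1° along a meridian = πR/180 = 111195 m.
ΔN = Δφ × 111195 = 89.0 m; ΔE = Δλ × 111195 × cos(-42.4540°) = +0.0062 × 111195 × 0.737819 = 508.7 m.

ΔE = 509 m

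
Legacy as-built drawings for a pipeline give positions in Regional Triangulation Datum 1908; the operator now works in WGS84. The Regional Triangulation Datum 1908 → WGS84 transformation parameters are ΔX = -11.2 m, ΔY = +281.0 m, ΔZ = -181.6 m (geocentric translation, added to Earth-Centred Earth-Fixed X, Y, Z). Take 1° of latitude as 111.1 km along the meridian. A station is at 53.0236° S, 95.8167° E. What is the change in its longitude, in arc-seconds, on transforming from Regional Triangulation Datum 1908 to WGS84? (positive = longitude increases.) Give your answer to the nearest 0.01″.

sin φ = -0.798883, cos φ = 0.601486, sin λ = 0.994851, cos λ = -0.101346.
East component: ΔE = −sin λ·ΔX + cos λ·ΔY = −(0.994851)(-11.2) + (-0.101346)(281.0) = -17.34 m.
1° of latitude spans 111100 m; at latitude φ, 1° of longitude spans that × cos φ = 66825.1 m, so Δλ = -17.34 / 66825.1 × 3600 = -0.934″.

Δλ = -0.93″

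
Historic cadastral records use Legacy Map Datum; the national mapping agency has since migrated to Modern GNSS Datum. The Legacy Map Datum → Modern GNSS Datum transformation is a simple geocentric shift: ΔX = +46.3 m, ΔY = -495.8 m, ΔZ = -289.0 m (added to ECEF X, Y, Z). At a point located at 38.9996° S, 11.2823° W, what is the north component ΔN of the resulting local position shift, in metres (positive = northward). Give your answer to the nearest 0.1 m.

ΔN = -135.0 m

The local north axis is (−sin φ cos λ, −sin φ sin λ, cos φ), giving ΔN = 28.574 + 61.043 − 224.596 = -134.98 m.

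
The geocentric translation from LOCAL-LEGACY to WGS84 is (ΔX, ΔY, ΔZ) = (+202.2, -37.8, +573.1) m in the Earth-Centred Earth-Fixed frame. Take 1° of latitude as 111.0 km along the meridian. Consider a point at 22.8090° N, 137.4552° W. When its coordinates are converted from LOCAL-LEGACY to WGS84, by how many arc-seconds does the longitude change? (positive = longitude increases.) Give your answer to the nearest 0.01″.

sin φ = 0.387660, cos φ = 0.921802, sin λ = -0.676166, cos λ = -0.736749.
East component: ΔE = −sin λ·ΔX + cos λ·ΔY = −(-0.676166)(202.2) + (-0.736749)(-37.8) = 164.57 m.
1° of latitude spans 111000 m; at latitude φ, 1° of longitude spans that × cos φ = 102320.1 m, so Δλ = 164.57 / 102320.1 × 3600 = 5.790″.

Δλ = 5.79″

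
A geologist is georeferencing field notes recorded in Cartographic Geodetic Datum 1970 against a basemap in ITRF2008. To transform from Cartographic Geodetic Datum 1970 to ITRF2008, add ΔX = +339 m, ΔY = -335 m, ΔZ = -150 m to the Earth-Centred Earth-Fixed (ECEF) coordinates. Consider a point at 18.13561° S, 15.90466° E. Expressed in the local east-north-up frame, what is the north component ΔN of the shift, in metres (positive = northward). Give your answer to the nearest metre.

ΔN = -70 m

The local north axis is (−sin φ cos λ, −sin φ sin λ, cos φ), giving ΔN = 101.480 − 28.575 − 142.548 = -69.64 m.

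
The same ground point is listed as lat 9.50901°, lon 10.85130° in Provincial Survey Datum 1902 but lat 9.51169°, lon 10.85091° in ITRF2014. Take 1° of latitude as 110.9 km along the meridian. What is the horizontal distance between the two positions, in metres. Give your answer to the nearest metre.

300 m

Δφ = 9.51169° − 9.50901° = +0.00268°; Δλ = 10.85091° − 10.85130° = -0.00039°.
ΔN = Δφ × 110900 = 297.2 m; ΔE = Δλ × 110900 × cos(9.50901°) = -0.00039 × 110900 × 0.986260 = -42.7 m.
Distance = √(ΔE² + ΔN²) = √((-42.7)² + 297.2²) = 300.3 m.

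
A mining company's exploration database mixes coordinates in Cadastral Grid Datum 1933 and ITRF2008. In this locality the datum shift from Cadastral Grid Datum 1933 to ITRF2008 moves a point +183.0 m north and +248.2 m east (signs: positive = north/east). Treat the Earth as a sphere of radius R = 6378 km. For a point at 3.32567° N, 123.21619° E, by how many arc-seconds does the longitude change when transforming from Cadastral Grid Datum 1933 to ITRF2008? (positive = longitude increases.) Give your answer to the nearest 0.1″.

Δλ = 8.0″

At latitude 3.32567°, cos φ = 0.998316.
One radian of longitude at latitude φ spans R cos φ, so Δλ = ΔE / (R cos φ) = 248.2 / (6378000 × 0.998316) = 3.8981e-05 rad = 8.040″.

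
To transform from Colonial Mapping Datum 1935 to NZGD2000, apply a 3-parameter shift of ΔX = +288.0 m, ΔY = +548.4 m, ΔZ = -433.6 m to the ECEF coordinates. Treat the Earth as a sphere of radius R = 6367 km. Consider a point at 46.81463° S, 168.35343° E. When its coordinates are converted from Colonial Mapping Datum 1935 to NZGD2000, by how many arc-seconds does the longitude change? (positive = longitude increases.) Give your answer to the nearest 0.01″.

Δλ = -28.18″

sin φ = -0.729143, cos φ = 0.684361, sin λ = 0.201874, cos λ = -0.979411.
East component: ΔE = −sin λ·ΔX + cos λ·ΔY = −(0.201874)(288.0) + (-0.979411)(548.4) = -595.25 m.
1° of latitude spans πR/180 = 111125 m; at latitude φ, 1° of longitude spans that × cos φ = 76049.7 m, so Δλ = -595.25 / 76049.7 × 3600 = -28.178″.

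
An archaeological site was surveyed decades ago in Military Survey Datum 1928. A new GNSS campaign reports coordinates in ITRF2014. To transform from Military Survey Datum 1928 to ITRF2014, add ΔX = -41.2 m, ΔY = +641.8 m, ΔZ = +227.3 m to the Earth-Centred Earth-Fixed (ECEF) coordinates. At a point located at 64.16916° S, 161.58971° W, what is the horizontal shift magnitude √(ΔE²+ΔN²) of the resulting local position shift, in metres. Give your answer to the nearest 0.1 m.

The local east axis at (φ, λ) is (−sin λ, cos λ, 0), so ΔE = −sin(-161.58971°)·(-41.2) + cos(-161.58971°)·641.8 = -621.96 m.
The local north axis is (−sin φ cos λ, −sin φ sin λ, cos φ), giving ΔN = 35.186 − 182.441 + 99.038 = -48.22 m.
Horizontal magnitude = √(ΔE² + ΔN²) = √((-621.96)² + (-48.22)²) = 623.83 m.

623.8 m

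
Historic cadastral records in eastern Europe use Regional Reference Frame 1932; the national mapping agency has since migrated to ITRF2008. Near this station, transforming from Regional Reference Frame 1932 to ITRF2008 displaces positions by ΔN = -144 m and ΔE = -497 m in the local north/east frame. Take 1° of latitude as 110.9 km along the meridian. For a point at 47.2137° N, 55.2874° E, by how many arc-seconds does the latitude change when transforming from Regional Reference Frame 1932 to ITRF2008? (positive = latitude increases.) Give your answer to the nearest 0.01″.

Δφ = -4.67″

1° of latitude = 110.9 km, so Δφ = -144.0 / 110900 = -0.0012985° = -4.674″.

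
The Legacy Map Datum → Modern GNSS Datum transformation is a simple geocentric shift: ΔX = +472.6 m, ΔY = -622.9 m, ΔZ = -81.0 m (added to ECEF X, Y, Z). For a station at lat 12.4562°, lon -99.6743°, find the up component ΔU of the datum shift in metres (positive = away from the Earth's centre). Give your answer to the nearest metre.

ΔU = 505 m

The local up (radial) axis is (cos φ cos λ, cos φ sin λ, sin φ), giving ΔU = -77.550 + 599.588 − 17.471 = 504.57 m.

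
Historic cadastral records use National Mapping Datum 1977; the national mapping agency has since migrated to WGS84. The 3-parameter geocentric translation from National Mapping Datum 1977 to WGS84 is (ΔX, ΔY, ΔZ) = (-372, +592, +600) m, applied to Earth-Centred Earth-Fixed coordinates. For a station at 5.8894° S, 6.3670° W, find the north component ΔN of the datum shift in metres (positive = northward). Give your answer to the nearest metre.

ΔN = 552 m

The local north axis is (−sin φ cos λ, −sin φ sin λ, cos φ), giving ΔN = -37.935 − 6.736 + 596.833 = 552.16 m.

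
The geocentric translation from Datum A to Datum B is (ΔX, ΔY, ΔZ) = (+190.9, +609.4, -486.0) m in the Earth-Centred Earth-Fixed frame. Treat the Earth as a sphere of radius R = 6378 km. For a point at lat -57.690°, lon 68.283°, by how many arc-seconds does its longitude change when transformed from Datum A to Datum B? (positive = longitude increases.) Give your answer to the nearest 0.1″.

Δλ = 2.9″

sin φ = -0.845169, cos φ = 0.534500, sin λ = 0.929023, cos λ = 0.370022.
East component: ΔE = −sin λ·ΔX + cos λ·ΔY = −(0.929023)(190.9) + (0.370022)(609.4) = 48.14 m.
1° of latitude spans πR/180 = 111317 m; at latitude φ, 1° of longitude spans that × cos φ = 59499.0 m, so Δλ = 48.14 / 59499.0 × 3600 = 2.913″.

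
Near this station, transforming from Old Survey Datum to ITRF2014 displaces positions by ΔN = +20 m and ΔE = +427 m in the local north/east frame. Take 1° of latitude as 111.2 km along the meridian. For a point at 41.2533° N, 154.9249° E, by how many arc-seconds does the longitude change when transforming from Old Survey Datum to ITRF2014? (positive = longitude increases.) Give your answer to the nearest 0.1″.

At latitude 41.2533°, cos φ = 0.751802.
1° of longitude at this latitude = 111.2 × cos φ = 83.60 km, so Δλ = 427.0 / 83600.4 = 0.0051076° = 18.387″.

Δλ = 18.4″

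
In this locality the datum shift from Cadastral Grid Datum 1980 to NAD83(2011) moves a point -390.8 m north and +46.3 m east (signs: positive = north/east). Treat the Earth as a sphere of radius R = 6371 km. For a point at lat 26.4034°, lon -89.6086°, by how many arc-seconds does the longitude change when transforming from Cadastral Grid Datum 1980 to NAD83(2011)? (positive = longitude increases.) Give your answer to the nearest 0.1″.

At latitude 26.4034°, cos φ = 0.895685.
One radian of longitude at latitude φ spans R cos φ, so Δλ = ΔE / (R cos φ) = 46.3 / (6371000 × 0.895685) = 8.1137e-06 rad = 1.674″.

Δλ = 1.7″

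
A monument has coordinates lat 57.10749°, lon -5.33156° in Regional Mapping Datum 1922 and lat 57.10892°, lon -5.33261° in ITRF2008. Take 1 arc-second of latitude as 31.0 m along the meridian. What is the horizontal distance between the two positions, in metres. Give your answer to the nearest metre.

172 m

Δφ = 57.10892° − 57.10749° = +0.00143°; Δλ = -5.33261° − -5.33156° = -0.00105°.
1° of latitude = 3600 × 31.00 = 111600 m.
ΔN = Δφ × 111600 = 159.6 m; ΔE = Δλ × 111600 × cos(57.10749°) = -0.00105 × 111600 × 0.543065 = -63.6 m.
Distance = √(ΔE² + ΔN²) = √((-63.6)² + 159.6²) = 171.8 m.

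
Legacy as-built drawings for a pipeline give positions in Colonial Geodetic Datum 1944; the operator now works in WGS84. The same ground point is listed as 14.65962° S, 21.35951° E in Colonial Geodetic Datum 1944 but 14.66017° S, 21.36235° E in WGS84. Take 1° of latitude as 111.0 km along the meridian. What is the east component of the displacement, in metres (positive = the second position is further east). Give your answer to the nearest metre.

ΔE = 305 m

Δφ = -14.66017° − -14.65962° = -0.00055°; Δλ = 21.36235° − 21.35951° = +0.00284°.
ΔN = Δφ × 111000 = -61.1 m; ΔE = Δλ × 111000 × cos(-14.65962°) = +0.00284 × 111000 × 0.967446 = 305.0 m.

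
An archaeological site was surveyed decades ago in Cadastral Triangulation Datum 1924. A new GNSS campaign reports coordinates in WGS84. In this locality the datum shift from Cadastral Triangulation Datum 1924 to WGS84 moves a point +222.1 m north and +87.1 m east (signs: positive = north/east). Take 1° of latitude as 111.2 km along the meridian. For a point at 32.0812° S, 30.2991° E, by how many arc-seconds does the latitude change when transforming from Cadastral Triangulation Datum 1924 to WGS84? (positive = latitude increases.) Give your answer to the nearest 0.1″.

1° of latitude = 111.2 km, so Δφ = 222.1 / 111200 = 0.0019973° = 7.190″.

Δφ = 7.2″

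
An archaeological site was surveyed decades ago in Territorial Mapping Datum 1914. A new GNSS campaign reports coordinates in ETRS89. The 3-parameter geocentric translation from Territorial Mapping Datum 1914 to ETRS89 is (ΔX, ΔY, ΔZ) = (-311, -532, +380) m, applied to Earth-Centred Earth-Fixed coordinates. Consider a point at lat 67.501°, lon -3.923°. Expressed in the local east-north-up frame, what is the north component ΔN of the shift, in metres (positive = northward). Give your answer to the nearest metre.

ΔN = 398 m

At φ = 67.501°, λ = -3.923°: sin φ = 0.923886, cos φ = 0.382667, sin λ = -0.068416, cos λ = 0.997657.
ΔN = −sin φ cos λ·ΔX − sin φ sin λ·ΔY + cos φ·ΔZ = −(0.923886)(0.997657)(-311) − (0.923886)(-0.068416)(-532) + (0.382667)(380) = 398.44 m.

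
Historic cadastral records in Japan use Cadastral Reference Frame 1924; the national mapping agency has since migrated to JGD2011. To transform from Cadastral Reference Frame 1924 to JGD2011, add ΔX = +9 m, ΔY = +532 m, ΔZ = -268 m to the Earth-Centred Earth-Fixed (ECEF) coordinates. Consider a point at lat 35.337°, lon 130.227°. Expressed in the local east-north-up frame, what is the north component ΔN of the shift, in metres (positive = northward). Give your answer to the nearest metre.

ΔN = -450 m

The local north axis is (−sin φ cos λ, −sin φ sin λ, cos φ), giving ΔN = 3.362 − 234.927 − 218.625 = -450.19 m.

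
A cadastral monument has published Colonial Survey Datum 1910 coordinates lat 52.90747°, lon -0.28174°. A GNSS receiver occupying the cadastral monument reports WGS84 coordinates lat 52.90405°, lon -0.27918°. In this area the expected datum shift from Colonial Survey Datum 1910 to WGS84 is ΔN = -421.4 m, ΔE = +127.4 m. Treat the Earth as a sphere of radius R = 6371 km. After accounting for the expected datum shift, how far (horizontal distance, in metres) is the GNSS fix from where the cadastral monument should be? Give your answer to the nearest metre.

Observed coordinate differences: Δφ = -0.00342°, Δλ = +0.00256°.
Converting to metres (1° lat = 111195 m, cos φ = 0.603104): observed ΔN = -380.3 m, observed ΔE = 171.7 m.
Subtracting the expected shift leaves a residual of -380.3 − (-421.4) = 41.1 m north and 171.7 − (127.4) = 44.3 m east.
Residual distance = √(41.1² + 44.3²) = 60.4 m.

60 m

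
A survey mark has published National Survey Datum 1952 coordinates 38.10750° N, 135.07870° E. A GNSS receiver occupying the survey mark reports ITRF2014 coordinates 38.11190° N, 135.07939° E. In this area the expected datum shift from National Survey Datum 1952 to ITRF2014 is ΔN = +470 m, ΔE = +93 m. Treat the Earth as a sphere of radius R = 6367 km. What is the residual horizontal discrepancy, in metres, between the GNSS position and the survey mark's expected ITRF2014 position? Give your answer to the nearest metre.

38 m

Observed coordinate differences: Δφ = +0.00440°, Δλ = +0.00069°.
Converting to metres (1° lat = 111125 m, cos φ = 0.786854): observed ΔN = 489.0 m, observed ΔE = 60.3 m.
Subtracting the expected shift leaves a residual of 489.0 − (470) = 19.0 m north and 60.3 − (93) = -32.7 m east.
Residual distance = √(19.0² + (-32.7)²) = 37.8 m.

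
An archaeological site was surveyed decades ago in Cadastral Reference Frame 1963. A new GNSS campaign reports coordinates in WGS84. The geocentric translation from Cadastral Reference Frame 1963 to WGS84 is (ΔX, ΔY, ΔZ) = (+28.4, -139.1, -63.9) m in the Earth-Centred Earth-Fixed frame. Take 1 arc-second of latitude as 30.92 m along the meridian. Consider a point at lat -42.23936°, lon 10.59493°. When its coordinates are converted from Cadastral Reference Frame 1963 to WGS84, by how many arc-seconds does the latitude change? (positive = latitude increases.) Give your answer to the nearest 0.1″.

sin φ = -0.672229, cos φ = 0.740343, sin λ = 0.183864, cos λ = 0.982952.
North component: ΔN = −sin φ cos λ·ΔX − sin φ sin λ·ΔY + cos φ·ΔZ = −(-0.672229)(0.982952)(28.4) − (-0.672229)(0.183864)(-139.1) + (0.740343)(-63.9) = -45.73 m.
1° of latitude spans 3600 × 30.92 = 111312 m, so Δφ = -45.73 / 111312 × 3600 = -1.479″.

Δφ = -1.5″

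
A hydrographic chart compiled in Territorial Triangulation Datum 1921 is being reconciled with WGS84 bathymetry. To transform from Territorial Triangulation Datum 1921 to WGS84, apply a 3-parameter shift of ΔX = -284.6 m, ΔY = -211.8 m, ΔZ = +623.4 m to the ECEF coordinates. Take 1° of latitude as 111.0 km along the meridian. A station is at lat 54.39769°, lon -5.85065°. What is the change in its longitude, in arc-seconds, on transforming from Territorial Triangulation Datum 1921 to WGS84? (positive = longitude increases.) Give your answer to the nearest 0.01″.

sin φ = 0.813077, cos φ = 0.582156, sin λ = -0.101936, cos λ = 0.994791.
East component: ΔE = −sin λ·ΔX + cos λ·ΔY = −(-0.101936)(-284.6) + (0.994791)(-211.8) = -239.71 m.
1° of latitude spans 111000 m; at latitude φ, 1° of longitude spans that × cos φ = 64619.3 m, so Δλ = -239.71 / 64619.3 × 3600 = -13.354″.

Δλ = -13.35″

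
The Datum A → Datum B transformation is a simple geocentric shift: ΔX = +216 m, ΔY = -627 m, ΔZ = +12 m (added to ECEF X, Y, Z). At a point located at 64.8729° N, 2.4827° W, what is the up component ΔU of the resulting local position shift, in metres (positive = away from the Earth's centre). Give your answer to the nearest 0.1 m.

ΔU = 114.0 m

At φ = 64.8729°, λ = -2.4827°: sin φ = 0.905368, cos φ = 0.424628, sin λ = -0.043318, cos λ = 0.999061.
ΔU = cos φ cos λ·ΔX + cos φ sin λ·ΔY + sin φ·ΔZ = (0.424628)(0.999061)(216) + (0.424628)(-0.043318)(-627) + (0.905368)(12) = 114.03 m.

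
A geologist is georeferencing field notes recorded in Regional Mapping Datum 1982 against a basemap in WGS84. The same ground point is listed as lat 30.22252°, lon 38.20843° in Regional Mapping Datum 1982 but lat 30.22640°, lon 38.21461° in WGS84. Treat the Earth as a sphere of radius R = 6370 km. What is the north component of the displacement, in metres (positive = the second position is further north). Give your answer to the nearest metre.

Δφ = 30.22640° − 30.22252° = +0.00388°; Δλ = 38.21461° − 38.20843° = +0.00618°.
1° along a meridian = πR/180 = 111177 m.
ΔN = Δφ × 111177 = 431.4 m; ΔE = Δλ × 111177 × cos(30.22252°) = +0.00618 × 111177 × 0.864077 = 593.7 m.

ΔN = 431 m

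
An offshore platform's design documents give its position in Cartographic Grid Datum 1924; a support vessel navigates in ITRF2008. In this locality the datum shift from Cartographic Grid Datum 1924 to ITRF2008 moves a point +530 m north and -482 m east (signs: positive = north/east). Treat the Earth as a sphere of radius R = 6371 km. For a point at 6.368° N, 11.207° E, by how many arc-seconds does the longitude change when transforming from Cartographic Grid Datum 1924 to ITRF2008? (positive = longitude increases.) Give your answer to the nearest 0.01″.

At latitude 6.368°, cos φ = 0.993830.
One radian of longitude at latitude φ spans R cos φ, so Δλ = ΔE / (R cos φ) = -482.0 / (6371000 × 0.993830) = -7.6125e-05 rad = -15.702″.

Δλ = -15.70″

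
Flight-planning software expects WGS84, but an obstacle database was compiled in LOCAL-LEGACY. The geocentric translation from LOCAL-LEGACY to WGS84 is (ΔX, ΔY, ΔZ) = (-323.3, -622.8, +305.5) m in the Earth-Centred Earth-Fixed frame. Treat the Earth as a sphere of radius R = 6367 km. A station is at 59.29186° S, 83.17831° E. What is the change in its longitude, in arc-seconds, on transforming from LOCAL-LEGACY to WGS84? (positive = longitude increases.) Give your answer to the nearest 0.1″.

sin φ = -0.859780, cos φ = 0.510665, sin λ = 0.992921, cos λ = 0.118780.
East component: ΔE = −sin λ·ΔX + cos λ·ΔY = −(0.992921)(-323.3) + (0.118780)(-622.8) = 247.04 m.
1° of latitude spans πR/180 = 111125 m; at latitude φ, 1° of longitude spans that × cos φ = 56747.7 m, so Δλ = 247.04 / 56747.7 × 3600 = 15.672″.

Δλ = 15.7″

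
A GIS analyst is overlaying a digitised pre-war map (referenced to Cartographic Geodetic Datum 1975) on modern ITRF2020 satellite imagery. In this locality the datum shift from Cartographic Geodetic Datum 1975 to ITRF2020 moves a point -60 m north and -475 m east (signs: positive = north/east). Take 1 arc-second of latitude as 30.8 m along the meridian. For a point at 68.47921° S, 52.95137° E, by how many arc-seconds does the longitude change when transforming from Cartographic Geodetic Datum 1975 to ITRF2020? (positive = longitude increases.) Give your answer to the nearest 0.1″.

At latitude -68.47921°, cos φ = 0.366839.
1″ of longitude at this latitude = 30.80 × cos φ = 11.2986 m, so Δλ = -475.0 / 11.2986 = -42.040″.

Δλ = -42.0″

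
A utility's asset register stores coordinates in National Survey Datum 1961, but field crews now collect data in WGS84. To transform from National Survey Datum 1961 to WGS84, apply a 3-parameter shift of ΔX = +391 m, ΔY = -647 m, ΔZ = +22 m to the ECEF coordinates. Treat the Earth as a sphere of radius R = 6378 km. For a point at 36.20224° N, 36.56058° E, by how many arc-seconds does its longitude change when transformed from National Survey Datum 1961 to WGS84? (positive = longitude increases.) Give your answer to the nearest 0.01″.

sin φ = 0.590637, cos φ = 0.806937, sin λ = 0.595672, cos λ = 0.803227.
East component: ΔE = −sin λ·ΔX + cos λ·ΔY = −(0.595672)(391) + (0.803227)(-647) = -752.60 m.
1° of latitude spans πR/180 = 111317 m; at latitude φ, 1° of longitude spans that × cos φ = 89825.9 m, so Δλ = -752.60 / 89825.9 × 3600 = -30.162″.

Δλ = -30.16″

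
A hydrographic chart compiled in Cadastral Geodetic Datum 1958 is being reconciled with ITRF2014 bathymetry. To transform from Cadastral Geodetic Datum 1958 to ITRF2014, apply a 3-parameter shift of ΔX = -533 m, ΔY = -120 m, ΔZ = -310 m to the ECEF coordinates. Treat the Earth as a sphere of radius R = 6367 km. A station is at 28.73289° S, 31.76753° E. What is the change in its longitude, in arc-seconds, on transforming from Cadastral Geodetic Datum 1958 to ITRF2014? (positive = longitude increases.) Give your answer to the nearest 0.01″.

Δλ = 6.60″

sin φ = -0.480727, cos φ = 0.876870, sin λ = 0.526474, cos λ = 0.850191.
East component: ΔE = −sin λ·ΔX + cos λ·ΔY = −(0.526474)(-533) + (0.850191)(-120) = 178.59 m.
1° of latitude spans πR/180 = 111125 m; at latitude φ, 1° of longitude spans that × cos φ = 97442.3 m, so Δλ = 178.59 / 97442.3 × 3600 = 6.598″.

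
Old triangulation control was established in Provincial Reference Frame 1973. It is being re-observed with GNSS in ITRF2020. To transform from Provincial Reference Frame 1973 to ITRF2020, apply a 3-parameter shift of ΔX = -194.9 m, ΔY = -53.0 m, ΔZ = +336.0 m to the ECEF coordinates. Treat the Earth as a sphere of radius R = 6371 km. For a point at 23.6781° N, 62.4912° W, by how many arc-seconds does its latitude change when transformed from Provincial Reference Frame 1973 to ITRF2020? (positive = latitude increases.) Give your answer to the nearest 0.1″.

sin φ = 0.401598, cos φ = 0.915816, sin λ = -0.886940, cos λ = 0.461885.
North component: ΔN = −sin φ cos λ·ΔX − sin φ sin λ·ΔY + cos φ·ΔZ = −(0.401598)(0.461885)(-194.9) − (0.401598)(-0.886940)(-53.0) + (0.915816)(336.0) = 324.99 m.
1° of latitude spans πR/180 = 111195 m, so Δφ = 324.99 / 111195 × 3600 = 10.522″.

Δφ = 10.5″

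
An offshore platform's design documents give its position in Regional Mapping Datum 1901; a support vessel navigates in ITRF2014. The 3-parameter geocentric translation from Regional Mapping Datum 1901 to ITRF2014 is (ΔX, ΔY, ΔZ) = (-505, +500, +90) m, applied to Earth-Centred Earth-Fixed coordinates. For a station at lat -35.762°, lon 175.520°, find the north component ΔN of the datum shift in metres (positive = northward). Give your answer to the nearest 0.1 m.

ΔN = 390.1 m

At φ = -35.762°, λ = 175.520°: sin φ = -0.584420, cos φ = 0.811452, sin λ = 0.078111, cos λ = -0.996945.
ΔN = −sin φ cos λ·ΔX − sin φ sin λ·ΔY + cos φ·ΔZ = −(-0.584420)(-0.996945)(-505) − (-0.584420)(0.078111)(500) + (0.811452)(90) = 390.09 m.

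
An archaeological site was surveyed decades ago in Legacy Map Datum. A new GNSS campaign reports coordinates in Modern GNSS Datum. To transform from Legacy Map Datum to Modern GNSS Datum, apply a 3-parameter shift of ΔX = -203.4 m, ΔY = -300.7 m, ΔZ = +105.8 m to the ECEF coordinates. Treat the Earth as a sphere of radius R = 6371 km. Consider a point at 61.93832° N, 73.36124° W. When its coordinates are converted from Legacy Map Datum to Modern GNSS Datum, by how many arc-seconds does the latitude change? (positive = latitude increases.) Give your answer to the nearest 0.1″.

Δφ = -5.0″

sin φ = 0.882442, cos φ = 0.470422, sin λ = -0.958129, cos λ = 0.286337.
North component: ΔN = −sin φ cos λ·ΔX − sin φ sin λ·ΔY + cos φ·ΔZ = −(0.882442)(0.286337)(-203.4) − (0.882442)(-0.958129)(-300.7) + (0.470422)(105.8) = -153.07 m.
1° of latitude spans πR/180 = 111195 m, so Δφ = -153.07 / 111195 × 3600 = -4.956″.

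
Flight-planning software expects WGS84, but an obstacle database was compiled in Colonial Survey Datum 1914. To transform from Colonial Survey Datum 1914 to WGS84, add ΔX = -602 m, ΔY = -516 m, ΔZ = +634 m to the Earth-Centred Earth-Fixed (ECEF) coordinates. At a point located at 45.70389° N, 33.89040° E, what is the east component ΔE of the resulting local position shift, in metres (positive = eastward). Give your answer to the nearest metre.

At φ = 45.70389°, λ = 33.89040°: sin φ = 0.715740, cos φ = 0.698367, sin λ = 0.557606, cos λ = 0.830106.
ΔE = −sin λ·ΔX + cos λ·ΔY = −(0.557606)·(-602) + (0.830106)·(-516) = -92.66 m.

ΔE = -93 m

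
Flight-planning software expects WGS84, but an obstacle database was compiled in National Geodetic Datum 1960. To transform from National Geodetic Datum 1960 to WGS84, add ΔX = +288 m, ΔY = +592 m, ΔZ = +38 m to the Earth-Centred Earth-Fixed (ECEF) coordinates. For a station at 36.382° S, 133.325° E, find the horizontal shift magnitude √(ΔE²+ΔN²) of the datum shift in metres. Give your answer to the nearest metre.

At φ = -36.382°, λ = 133.325°: sin φ = -0.593166, cos φ = 0.805080, sin λ = 0.727473, cos λ = -0.686136.
ΔE = −sin λ·ΔX + cos λ·ΔY = −(0.727473)·(288) + (-0.686136)·(592) = -615.70 m.
ΔN = −sin φ cos λ·ΔX − sin φ sin λ·ΔY + cos φ·ΔZ = −(-0.593166)(-0.686136)(288) − (-0.593166)(0.727473)(592) + (0.805080)(38) = 168.83 m.
Horizontal magnitude = √(ΔE² + ΔN²) = √((-615.70)² + 168.83²) = 638.43 m.

638 m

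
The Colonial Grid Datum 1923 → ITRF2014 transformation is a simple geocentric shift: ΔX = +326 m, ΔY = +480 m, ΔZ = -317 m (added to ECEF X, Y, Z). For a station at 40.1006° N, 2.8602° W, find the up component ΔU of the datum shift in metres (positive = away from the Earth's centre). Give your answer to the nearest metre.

ΔU = 27 m

The local up (radial) axis is (cos φ cos λ, cos φ sin λ, sin φ), giving ΔU = 249.052 − 18.321 − 204.190 = 26.54 m.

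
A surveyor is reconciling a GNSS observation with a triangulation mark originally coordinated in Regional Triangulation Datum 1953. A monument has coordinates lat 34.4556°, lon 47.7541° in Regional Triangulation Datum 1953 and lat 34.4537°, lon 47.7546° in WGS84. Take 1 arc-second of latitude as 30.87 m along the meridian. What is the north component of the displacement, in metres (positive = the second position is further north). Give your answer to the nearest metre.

ΔN = -211 m

Δφ = 34.4537° − 34.4556° = -0.0019°; Δλ = 47.7546° − 47.7541° = +0.0005°.
1° of latitude = 3600 × 30.87 = 111132 m.
ΔN = Δφ × 111132 = -211.2 m; ΔE = Δλ × 111132 × cos(34.4556°) = +0.0005 × 111132 × 0.824565 = 45.8 m.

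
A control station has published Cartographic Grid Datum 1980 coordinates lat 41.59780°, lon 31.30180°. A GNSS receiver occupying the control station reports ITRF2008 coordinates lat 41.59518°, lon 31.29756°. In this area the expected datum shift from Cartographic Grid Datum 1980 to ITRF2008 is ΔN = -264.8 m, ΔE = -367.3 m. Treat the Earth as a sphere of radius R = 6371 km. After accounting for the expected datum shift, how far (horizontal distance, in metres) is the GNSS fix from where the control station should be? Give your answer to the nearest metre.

30 m

Observed coordinate differences: Δφ = -0.00262°, Δλ = -0.00424°.
Converting to metres (1° lat = 111195 m, cos φ = 0.747824): observed ΔN = -291.3 m, observed ΔE = -352.6 m.
Subtracting the expected shift leaves a residual of -291.3 − (-264.8) = -26.5 m north and -352.6 − (-367.3) = 14.7 m east.
Residual distance = √((-26.5)² + 14.7²) = 30.3 m.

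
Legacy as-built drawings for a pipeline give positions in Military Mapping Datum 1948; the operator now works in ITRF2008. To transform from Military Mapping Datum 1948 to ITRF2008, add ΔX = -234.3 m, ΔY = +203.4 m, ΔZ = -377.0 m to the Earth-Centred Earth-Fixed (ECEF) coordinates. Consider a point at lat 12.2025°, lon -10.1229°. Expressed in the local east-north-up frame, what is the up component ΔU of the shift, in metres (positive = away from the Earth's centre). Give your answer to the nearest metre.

ΔU = -340 m

The local up (radial) axis is (cos φ cos λ, cos φ sin λ, sin φ), giving ΔU = -225.441 − 34.942 − 79.686 = -340.07 m.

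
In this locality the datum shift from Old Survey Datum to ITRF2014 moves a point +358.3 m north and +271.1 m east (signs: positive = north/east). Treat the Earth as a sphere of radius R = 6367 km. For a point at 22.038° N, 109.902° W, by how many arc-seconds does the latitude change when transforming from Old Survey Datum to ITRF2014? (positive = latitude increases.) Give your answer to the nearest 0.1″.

Δφ = 11.6″

On a sphere of radius R, 1 rad of latitude = R, so Δφ = ΔN / R = 358.3 / 6367000 = 5.6275e-05 rad = 11.607″.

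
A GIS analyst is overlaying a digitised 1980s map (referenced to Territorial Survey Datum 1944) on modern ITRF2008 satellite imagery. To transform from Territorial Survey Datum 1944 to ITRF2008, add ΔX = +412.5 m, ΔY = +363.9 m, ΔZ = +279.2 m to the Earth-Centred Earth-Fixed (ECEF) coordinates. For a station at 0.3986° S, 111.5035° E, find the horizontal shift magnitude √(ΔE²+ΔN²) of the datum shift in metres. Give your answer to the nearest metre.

The local east axis at (φ, λ) is (−sin λ, cos λ, 0), so ΔE = −sin(111.5035°)·412.5 + cos(111.5035°)·363.9 = -517.18 m.
The local north axis is (−sin φ cos λ, −sin φ sin λ, cos φ), giving ΔN = -1.052 + 2.355 + 279.193 = 280.50 m.
Horizontal magnitude = √(ΔE² + ΔN²) = √((-517.18)² + 280.50²) = 588.35 m.

588 m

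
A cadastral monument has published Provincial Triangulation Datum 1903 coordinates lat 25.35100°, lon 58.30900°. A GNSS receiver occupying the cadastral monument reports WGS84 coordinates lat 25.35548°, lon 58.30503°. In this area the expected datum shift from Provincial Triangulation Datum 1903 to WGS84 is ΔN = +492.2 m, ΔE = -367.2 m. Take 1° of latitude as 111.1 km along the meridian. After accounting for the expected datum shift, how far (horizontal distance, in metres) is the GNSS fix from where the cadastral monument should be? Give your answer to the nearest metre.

32 m

Observed coordinate differences: Δφ = +0.00448°, Δλ = -0.00397°.
Converting to metres (1° lat = 111100 m, cos φ = 0.903702): observed ΔN = 497.7 m, observed ΔE = -398.6 m.
Subtracting the expected shift leaves a residual of 497.7 − (492.2) = 5.5 m north and -398.6 − (-367.2) = -31.4 m east.
Residual distance = √(5.5² + (-31.4)²) = 31.9 m.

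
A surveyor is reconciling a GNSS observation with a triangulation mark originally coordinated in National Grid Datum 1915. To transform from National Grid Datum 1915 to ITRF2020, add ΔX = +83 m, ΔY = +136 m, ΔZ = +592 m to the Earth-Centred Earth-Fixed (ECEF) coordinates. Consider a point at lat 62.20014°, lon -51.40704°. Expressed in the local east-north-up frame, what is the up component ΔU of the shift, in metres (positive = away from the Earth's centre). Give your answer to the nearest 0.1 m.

ΔU = 498.2 m

At φ = 62.20014°, λ = -51.40704°: sin φ = 0.884582, cos φ = 0.466384, sin λ = -0.781597, cos λ = 0.623784.
ΔU = cos φ cos λ·ΔX + cos φ sin λ·ΔY + sin φ·ΔZ = (0.466384)(0.623784)(83) + (0.466384)(-0.781597)(136) + (0.884582)(592) = 498.24 m.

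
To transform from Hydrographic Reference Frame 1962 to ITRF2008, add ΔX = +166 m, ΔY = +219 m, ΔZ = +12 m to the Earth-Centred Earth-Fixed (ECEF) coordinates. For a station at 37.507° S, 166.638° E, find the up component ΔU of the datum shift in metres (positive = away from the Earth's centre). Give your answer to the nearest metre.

ΔU = -95 m

At φ = -37.507°, λ = 166.638°: sin φ = -0.608858, cos φ = 0.793279, sin λ = 0.231103, cos λ = -0.972929.
ΔU = cos φ cos λ·ΔX + cos φ sin λ·ΔY + sin φ·ΔZ = (0.793279)(-0.972929)(166) + (0.793279)(0.231103)(219) + (-0.608858)(12) = -95.28 m.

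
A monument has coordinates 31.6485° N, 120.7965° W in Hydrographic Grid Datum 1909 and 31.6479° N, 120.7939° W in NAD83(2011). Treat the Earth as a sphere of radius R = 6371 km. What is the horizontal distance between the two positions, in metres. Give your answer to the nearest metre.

255 m

Δφ = 31.6479° − 31.6485° = -0.0006°; Δλ = -120.7939° − -120.7965° = +0.0026°.
1° along a meridian = πR/180 = 111195 m.
ΔN = Δφ × 111195 = -66.7 m; ΔE = Δλ × 111195 × cos(31.6485°) = +0.0026 × 111195 × 0.851283 = 246.1 m.
Distance = √(ΔE² + ΔN²) = √(246.1² + (-66.7)²) = 255.0 m.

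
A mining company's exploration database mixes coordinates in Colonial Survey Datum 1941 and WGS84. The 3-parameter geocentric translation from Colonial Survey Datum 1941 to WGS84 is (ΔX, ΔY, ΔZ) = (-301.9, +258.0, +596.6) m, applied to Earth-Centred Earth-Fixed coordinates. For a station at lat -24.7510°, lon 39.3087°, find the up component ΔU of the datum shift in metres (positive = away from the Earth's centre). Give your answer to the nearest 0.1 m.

At φ = -24.7510°, λ = 39.3087°: sin φ = -0.418676, cos φ = 0.908136, sin λ = 0.633498, cos λ = 0.773744.
ΔU = cos φ cos λ·ΔX + cos φ sin λ·ΔY + sin φ·ΔZ = (0.908136)(0.773744)(-301.9) + (0.908136)(0.633498)(258.0) + (-0.418676)(596.6) = -313.49 m.

ΔU = -313.5 m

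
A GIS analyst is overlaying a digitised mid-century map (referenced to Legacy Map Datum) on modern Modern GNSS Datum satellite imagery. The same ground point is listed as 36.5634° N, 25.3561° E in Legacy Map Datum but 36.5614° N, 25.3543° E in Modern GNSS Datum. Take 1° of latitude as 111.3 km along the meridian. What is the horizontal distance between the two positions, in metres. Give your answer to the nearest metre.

275 m

Δφ = 36.5614° − 36.5634° = -0.0020°; Δλ = 25.3543° − 25.3561° = -0.0018°.
ΔN = Δφ × 111300 = -222.6 m; ΔE = Δλ × 111300 × cos(36.5634°) = -0.0018 × 111300 × 0.803198 = -160.9 m.
Distance = √(ΔE² + ΔN²) = √((-160.9)² + (-222.6)²) = 274.7 m.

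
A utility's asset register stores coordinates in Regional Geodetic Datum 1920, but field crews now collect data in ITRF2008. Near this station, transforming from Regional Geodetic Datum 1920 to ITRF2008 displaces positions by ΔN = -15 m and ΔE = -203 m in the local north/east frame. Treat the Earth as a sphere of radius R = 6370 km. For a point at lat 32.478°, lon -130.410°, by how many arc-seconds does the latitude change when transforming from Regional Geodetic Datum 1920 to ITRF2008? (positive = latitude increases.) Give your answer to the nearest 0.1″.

On a sphere of radius R, 1 rad of latitude = R, so Δφ = ΔN / R = -15.0 / 6370000 = -2.3548e-06 rad = -0.486″.

Δφ = -0.5″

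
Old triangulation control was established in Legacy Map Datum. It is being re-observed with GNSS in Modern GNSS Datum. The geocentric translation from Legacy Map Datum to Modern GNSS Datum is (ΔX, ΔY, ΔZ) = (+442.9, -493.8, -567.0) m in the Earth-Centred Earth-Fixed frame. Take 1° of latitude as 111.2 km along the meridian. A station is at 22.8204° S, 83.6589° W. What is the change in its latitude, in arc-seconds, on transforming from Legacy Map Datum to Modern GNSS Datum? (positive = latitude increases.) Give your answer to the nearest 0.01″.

sin φ = -0.387844, cos φ = 0.921725, sin λ = -0.993882, cos λ = 0.110447.
North component: ΔN = −sin φ cos λ·ΔX − sin φ sin λ·ΔY + cos φ·ΔZ = −(-0.387844)(0.110447)(442.9) − (-0.387844)(-0.993882)(-493.8) + (0.921725)(-567.0) = -313.30 m.
1° of latitude spans 111200 m, so Δφ = -313.30 / 111200 × 3600 = -10.143″.

Δφ = -10.14″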